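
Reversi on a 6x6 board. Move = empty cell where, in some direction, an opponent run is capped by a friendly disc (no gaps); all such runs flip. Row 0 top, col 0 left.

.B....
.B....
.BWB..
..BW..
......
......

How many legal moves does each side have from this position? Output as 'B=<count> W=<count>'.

-- B to move --
(1,2): flips 1 -> legal
(1,3): no bracket -> illegal
(2,4): no bracket -> illegal
(3,1): no bracket -> illegal
(3,4): flips 1 -> legal
(4,2): no bracket -> illegal
(4,3): flips 1 -> legal
(4,4): flips 2 -> legal
B mobility = 4
-- W to move --
(0,0): flips 1 -> legal
(0,2): no bracket -> illegal
(1,0): no bracket -> illegal
(1,2): no bracket -> illegal
(1,3): flips 1 -> legal
(1,4): no bracket -> illegal
(2,0): flips 1 -> legal
(2,4): flips 1 -> legal
(3,0): no bracket -> illegal
(3,1): flips 1 -> legal
(3,4): no bracket -> illegal
(4,1): no bracket -> illegal
(4,2): flips 1 -> legal
(4,3): no bracket -> illegal
W mobility = 6

Answer: B=4 W=6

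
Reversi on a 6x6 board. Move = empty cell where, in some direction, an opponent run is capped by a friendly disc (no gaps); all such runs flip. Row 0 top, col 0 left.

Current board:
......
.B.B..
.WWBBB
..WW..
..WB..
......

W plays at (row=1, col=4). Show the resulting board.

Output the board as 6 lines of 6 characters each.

Place W at (1,4); scan 8 dirs for brackets.
Dir NW: first cell '.' (not opp) -> no flip
Dir N: first cell '.' (not opp) -> no flip
Dir NE: first cell '.' (not opp) -> no flip
Dir W: opp run (1,3), next='.' -> no flip
Dir E: first cell '.' (not opp) -> no flip
Dir SW: opp run (2,3) capped by W -> flip
Dir S: opp run (2,4), next='.' -> no flip
Dir SE: opp run (2,5), next=edge -> no flip
All flips: (2,3)

Answer: ......
.B.BW.
.WWWBB
..WW..
..WB..
......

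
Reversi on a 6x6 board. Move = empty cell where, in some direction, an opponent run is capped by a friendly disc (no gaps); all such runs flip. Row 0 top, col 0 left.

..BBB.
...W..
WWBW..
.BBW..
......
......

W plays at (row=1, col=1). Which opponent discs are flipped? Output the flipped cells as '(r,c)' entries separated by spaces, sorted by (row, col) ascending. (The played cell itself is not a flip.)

Answer: (2,2)

Derivation:
Dir NW: first cell '.' (not opp) -> no flip
Dir N: first cell '.' (not opp) -> no flip
Dir NE: opp run (0,2), next=edge -> no flip
Dir W: first cell '.' (not opp) -> no flip
Dir E: first cell '.' (not opp) -> no flip
Dir SW: first cell 'W' (not opp) -> no flip
Dir S: first cell 'W' (not opp) -> no flip
Dir SE: opp run (2,2) capped by W -> flip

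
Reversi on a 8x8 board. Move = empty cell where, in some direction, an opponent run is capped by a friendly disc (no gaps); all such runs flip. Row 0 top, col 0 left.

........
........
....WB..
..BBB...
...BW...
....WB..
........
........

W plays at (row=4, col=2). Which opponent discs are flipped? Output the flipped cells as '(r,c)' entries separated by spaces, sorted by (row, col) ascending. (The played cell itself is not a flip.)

Answer: (3,3) (4,3)

Derivation:
Dir NW: first cell '.' (not opp) -> no flip
Dir N: opp run (3,2), next='.' -> no flip
Dir NE: opp run (3,3) capped by W -> flip
Dir W: first cell '.' (not opp) -> no flip
Dir E: opp run (4,3) capped by W -> flip
Dir SW: first cell '.' (not opp) -> no flip
Dir S: first cell '.' (not opp) -> no flip
Dir SE: first cell '.' (not opp) -> no flip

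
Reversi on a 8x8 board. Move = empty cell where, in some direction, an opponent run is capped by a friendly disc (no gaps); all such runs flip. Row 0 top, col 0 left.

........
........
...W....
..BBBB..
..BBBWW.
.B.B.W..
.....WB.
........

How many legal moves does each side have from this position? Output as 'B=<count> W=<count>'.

Answer: B=8 W=7

Derivation:
-- B to move --
(1,2): flips 1 -> legal
(1,3): flips 1 -> legal
(1,4): flips 1 -> legal
(2,2): no bracket -> illegal
(2,4): no bracket -> illegal
(3,6): no bracket -> illegal
(3,7): no bracket -> illegal
(4,7): flips 2 -> legal
(5,4): no bracket -> illegal
(5,6): flips 1 -> legal
(5,7): flips 1 -> legal
(6,4): flips 1 -> legal
(7,4): no bracket -> illegal
(7,5): flips 3 -> legal
(7,6): no bracket -> illegal
B mobility = 8
-- W to move --
(2,1): no bracket -> illegal
(2,2): flips 2 -> legal
(2,4): flips 1 -> legal
(2,5): flips 1 -> legal
(2,6): no bracket -> illegal
(3,1): no bracket -> illegal
(3,6): no bracket -> illegal
(4,0): no bracket -> illegal
(4,1): flips 4 -> legal
(5,0): no bracket -> illegal
(5,2): no bracket -> illegal
(5,4): no bracket -> illegal
(5,6): no bracket -> illegal
(5,7): no bracket -> illegal
(6,0): no bracket -> illegal
(6,1): no bracket -> illegal
(6,2): no bracket -> illegal
(6,3): flips 3 -> legal
(6,4): no bracket -> illegal
(6,7): flips 1 -> legal
(7,5): no bracket -> illegal
(7,6): no bracket -> illegal
(7,7): flips 1 -> legal
W mobility = 7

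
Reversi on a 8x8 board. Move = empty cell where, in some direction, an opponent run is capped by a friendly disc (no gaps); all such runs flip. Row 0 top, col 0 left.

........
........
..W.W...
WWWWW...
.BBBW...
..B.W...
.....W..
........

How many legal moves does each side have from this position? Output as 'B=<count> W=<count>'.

-- B to move --
(1,1): no bracket -> illegal
(1,2): flips 2 -> legal
(1,3): no bracket -> illegal
(1,4): no bracket -> illegal
(1,5): flips 2 -> legal
(2,0): flips 1 -> legal
(2,1): flips 2 -> legal
(2,3): flips 2 -> legal
(2,5): flips 1 -> legal
(3,5): no bracket -> illegal
(4,0): no bracket -> illegal
(4,5): flips 1 -> legal
(5,3): no bracket -> illegal
(5,5): no bracket -> illegal
(5,6): no bracket -> illegal
(6,3): no bracket -> illegal
(6,4): no bracket -> illegal
(6,6): no bracket -> illegal
(7,4): no bracket -> illegal
(7,5): no bracket -> illegal
(7,6): flips 2 -> legal
B mobility = 8
-- W to move --
(4,0): flips 3 -> legal
(5,0): flips 1 -> legal
(5,1): flips 2 -> legal
(5,3): flips 2 -> legal
(6,1): flips 2 -> legal
(6,2): flips 2 -> legal
(6,3): flips 2 -> legal
W mobility = 7

Answer: B=8 W=7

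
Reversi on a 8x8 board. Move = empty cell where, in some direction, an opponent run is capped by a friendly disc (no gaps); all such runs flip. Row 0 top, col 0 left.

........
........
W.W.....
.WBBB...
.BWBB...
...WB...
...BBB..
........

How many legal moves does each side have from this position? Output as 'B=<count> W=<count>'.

Answer: B=7 W=9

Derivation:
-- B to move --
(1,0): no bracket -> illegal
(1,1): flips 1 -> legal
(1,2): flips 1 -> legal
(1,3): no bracket -> illegal
(2,1): flips 1 -> legal
(2,3): no bracket -> illegal
(3,0): flips 1 -> legal
(4,0): no bracket -> illegal
(5,1): flips 1 -> legal
(5,2): flips 2 -> legal
(6,2): flips 1 -> legal
B mobility = 7
-- W to move --
(2,1): no bracket -> illegal
(2,3): flips 2 -> legal
(2,4): flips 1 -> legal
(2,5): no bracket -> illegal
(3,0): no bracket -> illegal
(3,5): flips 4 -> legal
(4,0): flips 1 -> legal
(4,5): flips 2 -> legal
(5,0): no bracket -> illegal
(5,1): flips 1 -> legal
(5,2): no bracket -> illegal
(5,5): flips 3 -> legal
(5,6): no bracket -> illegal
(6,2): no bracket -> illegal
(6,6): no bracket -> illegal
(7,2): no bracket -> illegal
(7,3): flips 1 -> legal
(7,4): no bracket -> illegal
(7,5): flips 1 -> legal
(7,6): no bracket -> illegal
W mobility = 9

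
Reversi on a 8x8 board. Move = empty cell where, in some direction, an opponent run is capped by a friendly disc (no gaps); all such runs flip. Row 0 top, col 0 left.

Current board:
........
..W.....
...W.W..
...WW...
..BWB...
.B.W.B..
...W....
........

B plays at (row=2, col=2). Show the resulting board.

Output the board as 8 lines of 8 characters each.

Answer: ........
..W.....
..BW.W..
...BW...
..BWB...
.B.W.B..
...W....
........

Derivation:
Place B at (2,2); scan 8 dirs for brackets.
Dir NW: first cell '.' (not opp) -> no flip
Dir N: opp run (1,2), next='.' -> no flip
Dir NE: first cell '.' (not opp) -> no flip
Dir W: first cell '.' (not opp) -> no flip
Dir E: opp run (2,3), next='.' -> no flip
Dir SW: first cell '.' (not opp) -> no flip
Dir S: first cell '.' (not opp) -> no flip
Dir SE: opp run (3,3) capped by B -> flip
All flips: (3,3)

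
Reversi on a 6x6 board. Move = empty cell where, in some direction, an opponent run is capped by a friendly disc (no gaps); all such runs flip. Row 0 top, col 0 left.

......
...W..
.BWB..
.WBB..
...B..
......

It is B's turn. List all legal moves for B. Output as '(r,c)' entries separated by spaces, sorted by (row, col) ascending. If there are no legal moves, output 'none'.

Answer: (0,3) (1,1) (1,2) (3,0) (4,1)

Derivation:
(0,2): no bracket -> illegal
(0,3): flips 1 -> legal
(0,4): no bracket -> illegal
(1,1): flips 1 -> legal
(1,2): flips 1 -> legal
(1,4): no bracket -> illegal
(2,0): no bracket -> illegal
(2,4): no bracket -> illegal
(3,0): flips 1 -> legal
(4,0): no bracket -> illegal
(4,1): flips 1 -> legal
(4,2): no bracket -> illegal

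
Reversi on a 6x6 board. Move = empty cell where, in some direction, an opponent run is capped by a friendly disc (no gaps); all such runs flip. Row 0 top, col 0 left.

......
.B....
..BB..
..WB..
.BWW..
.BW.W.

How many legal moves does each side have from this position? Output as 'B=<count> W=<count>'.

-- B to move --
(2,1): no bracket -> illegal
(3,1): flips 1 -> legal
(3,4): no bracket -> illegal
(4,4): flips 2 -> legal
(4,5): no bracket -> illegal
(5,3): flips 2 -> legal
(5,5): no bracket -> illegal
B mobility = 3
-- W to move --
(0,0): no bracket -> illegal
(0,1): no bracket -> illegal
(0,2): no bracket -> illegal
(1,0): no bracket -> illegal
(1,2): flips 1 -> legal
(1,3): flips 2 -> legal
(1,4): flips 1 -> legal
(2,0): no bracket -> illegal
(2,1): no bracket -> illegal
(2,4): flips 1 -> legal
(3,0): flips 1 -> legal
(3,1): no bracket -> illegal
(3,4): flips 1 -> legal
(4,0): flips 1 -> legal
(4,4): no bracket -> illegal
(5,0): flips 2 -> legal
W mobility = 8

Answer: B=3 W=8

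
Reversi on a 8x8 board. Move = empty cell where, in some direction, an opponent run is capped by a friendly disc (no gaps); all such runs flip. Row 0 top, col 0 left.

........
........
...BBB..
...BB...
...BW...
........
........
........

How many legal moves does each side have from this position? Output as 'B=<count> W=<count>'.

Answer: B=3 W=3

Derivation:
-- B to move --
(3,5): no bracket -> illegal
(4,5): flips 1 -> legal
(5,3): no bracket -> illegal
(5,4): flips 1 -> legal
(5,5): flips 1 -> legal
B mobility = 3
-- W to move --
(1,2): no bracket -> illegal
(1,3): no bracket -> illegal
(1,4): flips 2 -> legal
(1,5): no bracket -> illegal
(1,6): no bracket -> illegal
(2,2): flips 1 -> legal
(2,6): no bracket -> illegal
(3,2): no bracket -> illegal
(3,5): no bracket -> illegal
(3,6): no bracket -> illegal
(4,2): flips 1 -> legal
(4,5): no bracket -> illegal
(5,2): no bracket -> illegal
(5,3): no bracket -> illegal
(5,4): no bracket -> illegal
W mobility = 3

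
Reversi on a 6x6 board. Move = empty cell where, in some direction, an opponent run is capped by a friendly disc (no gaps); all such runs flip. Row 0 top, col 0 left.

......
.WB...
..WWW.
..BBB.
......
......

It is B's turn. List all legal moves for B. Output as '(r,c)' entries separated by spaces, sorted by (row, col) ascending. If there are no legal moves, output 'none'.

Answer: (0,0) (1,0) (1,3) (1,4) (1,5)

Derivation:
(0,0): flips 2 -> legal
(0,1): no bracket -> illegal
(0,2): no bracket -> illegal
(1,0): flips 1 -> legal
(1,3): flips 1 -> legal
(1,4): flips 2 -> legal
(1,5): flips 1 -> legal
(2,0): no bracket -> illegal
(2,1): no bracket -> illegal
(2,5): no bracket -> illegal
(3,1): no bracket -> illegal
(3,5): no bracket -> illegal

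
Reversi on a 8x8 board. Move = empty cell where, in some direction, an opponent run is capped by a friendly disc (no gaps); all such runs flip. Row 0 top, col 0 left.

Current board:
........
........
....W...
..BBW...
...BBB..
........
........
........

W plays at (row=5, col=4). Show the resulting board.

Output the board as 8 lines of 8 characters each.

Answer: ........
........
....W...
..BBW...
...BWB..
....W...
........
........

Derivation:
Place W at (5,4); scan 8 dirs for brackets.
Dir NW: opp run (4,3) (3,2), next='.' -> no flip
Dir N: opp run (4,4) capped by W -> flip
Dir NE: opp run (4,5), next='.' -> no flip
Dir W: first cell '.' (not opp) -> no flip
Dir E: first cell '.' (not opp) -> no flip
Dir SW: first cell '.' (not opp) -> no flip
Dir S: first cell '.' (not opp) -> no flip
Dir SE: first cell '.' (not opp) -> no flip
All flips: (4,4)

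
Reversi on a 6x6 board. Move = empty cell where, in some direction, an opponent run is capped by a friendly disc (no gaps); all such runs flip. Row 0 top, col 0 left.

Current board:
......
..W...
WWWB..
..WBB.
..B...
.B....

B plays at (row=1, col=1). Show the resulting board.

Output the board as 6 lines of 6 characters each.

Answer: ......
.BW...
WWBB..
..WBB.
..B...
.B....

Derivation:
Place B at (1,1); scan 8 dirs for brackets.
Dir NW: first cell '.' (not opp) -> no flip
Dir N: first cell '.' (not opp) -> no flip
Dir NE: first cell '.' (not opp) -> no flip
Dir W: first cell '.' (not opp) -> no flip
Dir E: opp run (1,2), next='.' -> no flip
Dir SW: opp run (2,0), next=edge -> no flip
Dir S: opp run (2,1), next='.' -> no flip
Dir SE: opp run (2,2) capped by B -> flip
All flips: (2,2)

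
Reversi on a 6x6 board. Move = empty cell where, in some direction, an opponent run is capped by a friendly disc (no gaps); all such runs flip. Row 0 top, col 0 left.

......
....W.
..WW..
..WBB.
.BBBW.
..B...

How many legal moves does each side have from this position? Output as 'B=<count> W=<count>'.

Answer: B=9 W=7

Derivation:
-- B to move --
(0,3): no bracket -> illegal
(0,4): no bracket -> illegal
(0,5): flips 3 -> legal
(1,1): flips 1 -> legal
(1,2): flips 3 -> legal
(1,3): flips 1 -> legal
(1,5): no bracket -> illegal
(2,1): flips 1 -> legal
(2,4): no bracket -> illegal
(2,5): no bracket -> illegal
(3,1): flips 1 -> legal
(3,5): no bracket -> illegal
(4,5): flips 1 -> legal
(5,3): no bracket -> illegal
(5,4): flips 1 -> legal
(5,5): flips 1 -> legal
B mobility = 9
-- W to move --
(2,4): flips 1 -> legal
(2,5): no bracket -> illegal
(3,0): no bracket -> illegal
(3,1): no bracket -> illegal
(3,5): flips 2 -> legal
(4,0): flips 3 -> legal
(4,5): flips 1 -> legal
(5,0): flips 1 -> legal
(5,1): no bracket -> illegal
(5,3): flips 2 -> legal
(5,4): flips 1 -> legal
W mobility = 7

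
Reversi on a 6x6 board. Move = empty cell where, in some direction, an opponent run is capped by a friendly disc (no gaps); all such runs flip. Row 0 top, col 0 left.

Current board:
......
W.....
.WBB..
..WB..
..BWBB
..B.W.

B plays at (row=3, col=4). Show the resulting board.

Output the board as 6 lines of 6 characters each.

Answer: ......
W.....
.WBB..
..WBB.
..BBBB
..B.W.

Derivation:
Place B at (3,4); scan 8 dirs for brackets.
Dir NW: first cell 'B' (not opp) -> no flip
Dir N: first cell '.' (not opp) -> no flip
Dir NE: first cell '.' (not opp) -> no flip
Dir W: first cell 'B' (not opp) -> no flip
Dir E: first cell '.' (not opp) -> no flip
Dir SW: opp run (4,3) capped by B -> flip
Dir S: first cell 'B' (not opp) -> no flip
Dir SE: first cell 'B' (not opp) -> no flip
All flips: (4,3)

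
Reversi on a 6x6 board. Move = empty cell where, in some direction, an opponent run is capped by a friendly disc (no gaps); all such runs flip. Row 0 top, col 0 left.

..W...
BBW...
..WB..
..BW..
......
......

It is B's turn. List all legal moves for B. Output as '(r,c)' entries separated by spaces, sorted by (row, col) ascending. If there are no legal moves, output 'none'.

(0,1): flips 1 -> legal
(0,3): no bracket -> illegal
(1,3): flips 1 -> legal
(2,1): flips 1 -> legal
(2,4): no bracket -> illegal
(3,1): no bracket -> illegal
(3,4): flips 1 -> legal
(4,2): no bracket -> illegal
(4,3): flips 1 -> legal
(4,4): flips 2 -> legal

Answer: (0,1) (1,3) (2,1) (3,4) (4,3) (4,4)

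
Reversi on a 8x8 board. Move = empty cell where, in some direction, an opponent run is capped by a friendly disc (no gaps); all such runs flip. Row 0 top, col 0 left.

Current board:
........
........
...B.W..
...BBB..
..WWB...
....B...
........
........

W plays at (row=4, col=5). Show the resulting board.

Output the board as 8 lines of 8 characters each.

Answer: ........
........
...B.W..
...BBW..
..WWWW..
....B...
........
........

Derivation:
Place W at (4,5); scan 8 dirs for brackets.
Dir NW: opp run (3,4) (2,3), next='.' -> no flip
Dir N: opp run (3,5) capped by W -> flip
Dir NE: first cell '.' (not opp) -> no flip
Dir W: opp run (4,4) capped by W -> flip
Dir E: first cell '.' (not opp) -> no flip
Dir SW: opp run (5,4), next='.' -> no flip
Dir S: first cell '.' (not opp) -> no flip
Dir SE: first cell '.' (not opp) -> no flip
All flips: (3,5) (4,4)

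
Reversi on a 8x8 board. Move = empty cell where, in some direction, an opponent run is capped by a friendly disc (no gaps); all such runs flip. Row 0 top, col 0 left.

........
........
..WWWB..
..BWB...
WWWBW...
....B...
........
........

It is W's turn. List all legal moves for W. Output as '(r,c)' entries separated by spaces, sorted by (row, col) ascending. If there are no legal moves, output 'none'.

Answer: (2,6) (3,1) (3,5) (4,5) (5,3) (6,4)

Derivation:
(1,4): no bracket -> illegal
(1,5): no bracket -> illegal
(1,6): no bracket -> illegal
(2,1): no bracket -> illegal
(2,6): flips 1 -> legal
(3,1): flips 1 -> legal
(3,5): flips 1 -> legal
(3,6): no bracket -> illegal
(4,5): flips 1 -> legal
(5,2): no bracket -> illegal
(5,3): flips 1 -> legal
(5,5): no bracket -> illegal
(6,3): no bracket -> illegal
(6,4): flips 1 -> legal
(6,5): no bracket -> illegal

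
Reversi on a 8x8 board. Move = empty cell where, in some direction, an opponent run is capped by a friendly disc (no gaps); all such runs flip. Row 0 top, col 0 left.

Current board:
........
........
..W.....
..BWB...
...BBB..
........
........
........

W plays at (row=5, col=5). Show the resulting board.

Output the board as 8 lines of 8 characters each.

Answer: ........
........
..W.....
..BWB...
...BWB..
.....W..
........
........

Derivation:
Place W at (5,5); scan 8 dirs for brackets.
Dir NW: opp run (4,4) capped by W -> flip
Dir N: opp run (4,5), next='.' -> no flip
Dir NE: first cell '.' (not opp) -> no flip
Dir W: first cell '.' (not opp) -> no flip
Dir E: first cell '.' (not opp) -> no flip
Dir SW: first cell '.' (not opp) -> no flip
Dir S: first cell '.' (not opp) -> no flip
Dir SE: first cell '.' (not opp) -> no flip
All flips: (4,4)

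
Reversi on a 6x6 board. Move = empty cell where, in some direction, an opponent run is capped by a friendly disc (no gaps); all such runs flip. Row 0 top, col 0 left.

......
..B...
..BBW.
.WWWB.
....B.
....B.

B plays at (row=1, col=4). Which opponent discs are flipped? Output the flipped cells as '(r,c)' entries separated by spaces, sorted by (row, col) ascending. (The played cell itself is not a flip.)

Dir NW: first cell '.' (not opp) -> no flip
Dir N: first cell '.' (not opp) -> no flip
Dir NE: first cell '.' (not opp) -> no flip
Dir W: first cell '.' (not opp) -> no flip
Dir E: first cell '.' (not opp) -> no flip
Dir SW: first cell 'B' (not opp) -> no flip
Dir S: opp run (2,4) capped by B -> flip
Dir SE: first cell '.' (not opp) -> no flip

Answer: (2,4)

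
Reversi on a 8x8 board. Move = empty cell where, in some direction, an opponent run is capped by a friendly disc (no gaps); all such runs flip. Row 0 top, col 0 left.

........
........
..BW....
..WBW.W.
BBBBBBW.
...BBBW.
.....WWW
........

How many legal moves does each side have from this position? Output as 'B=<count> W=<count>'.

-- B to move --
(1,2): flips 2 -> legal
(1,3): flips 1 -> legal
(1,4): flips 2 -> legal
(2,1): flips 1 -> legal
(2,4): flips 2 -> legal
(2,5): flips 1 -> legal
(2,6): no bracket -> illegal
(2,7): flips 1 -> legal
(3,1): flips 1 -> legal
(3,5): flips 1 -> legal
(3,7): flips 1 -> legal
(4,7): flips 1 -> legal
(5,7): flips 1 -> legal
(6,4): no bracket -> illegal
(7,4): no bracket -> illegal
(7,5): flips 1 -> legal
(7,6): flips 1 -> legal
(7,7): flips 1 -> legal
B mobility = 15
-- W to move --
(1,1): flips 4 -> legal
(1,2): flips 1 -> legal
(1,3): no bracket -> illegal
(2,1): flips 1 -> legal
(2,4): no bracket -> illegal
(3,0): no bracket -> illegal
(3,1): no bracket -> illegal
(3,5): flips 2 -> legal
(5,0): flips 1 -> legal
(5,1): no bracket -> illegal
(5,2): flips 5 -> legal
(6,2): no bracket -> illegal
(6,3): flips 5 -> legal
(6,4): flips 3 -> legal
W mobility = 8

Answer: B=15 W=8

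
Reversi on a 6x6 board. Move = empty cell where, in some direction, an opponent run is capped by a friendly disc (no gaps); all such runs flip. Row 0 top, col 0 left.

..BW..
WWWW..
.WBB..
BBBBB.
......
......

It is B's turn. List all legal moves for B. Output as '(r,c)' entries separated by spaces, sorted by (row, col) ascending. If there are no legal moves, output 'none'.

Answer: (0,0) (0,1) (0,4) (2,0) (2,4)

Derivation:
(0,0): flips 1 -> legal
(0,1): flips 3 -> legal
(0,4): flips 2 -> legal
(1,4): no bracket -> illegal
(2,0): flips 2 -> legal
(2,4): flips 1 -> legal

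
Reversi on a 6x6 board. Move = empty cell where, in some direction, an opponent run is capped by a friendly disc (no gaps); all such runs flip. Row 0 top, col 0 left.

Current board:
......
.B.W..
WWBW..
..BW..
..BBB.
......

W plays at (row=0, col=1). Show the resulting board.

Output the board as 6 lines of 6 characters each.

Place W at (0,1); scan 8 dirs for brackets.
Dir NW: edge -> no flip
Dir N: edge -> no flip
Dir NE: edge -> no flip
Dir W: first cell '.' (not opp) -> no flip
Dir E: first cell '.' (not opp) -> no flip
Dir SW: first cell '.' (not opp) -> no flip
Dir S: opp run (1,1) capped by W -> flip
Dir SE: first cell '.' (not opp) -> no flip
All flips: (1,1)

Answer: .W....
.W.W..
WWBW..
..BW..
..BBB.
......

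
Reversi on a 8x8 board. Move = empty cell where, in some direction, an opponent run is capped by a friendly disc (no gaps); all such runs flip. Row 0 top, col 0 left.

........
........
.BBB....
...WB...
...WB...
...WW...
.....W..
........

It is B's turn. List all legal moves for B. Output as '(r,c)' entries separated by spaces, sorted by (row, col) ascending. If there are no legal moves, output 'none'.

Answer: (3,2) (4,2) (5,2) (6,2) (6,3) (6,4)

Derivation:
(2,4): no bracket -> illegal
(3,2): flips 1 -> legal
(4,2): flips 1 -> legal
(4,5): no bracket -> illegal
(5,2): flips 1 -> legal
(5,5): no bracket -> illegal
(5,6): no bracket -> illegal
(6,2): flips 1 -> legal
(6,3): flips 3 -> legal
(6,4): flips 1 -> legal
(6,6): no bracket -> illegal
(7,4): no bracket -> illegal
(7,5): no bracket -> illegal
(7,6): no bracket -> illegal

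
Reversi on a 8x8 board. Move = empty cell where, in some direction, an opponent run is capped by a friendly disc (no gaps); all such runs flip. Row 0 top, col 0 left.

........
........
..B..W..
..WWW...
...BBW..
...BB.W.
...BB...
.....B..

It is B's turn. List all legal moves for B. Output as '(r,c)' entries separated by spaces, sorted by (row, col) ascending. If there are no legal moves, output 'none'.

Answer: (1,6) (2,1) (2,3) (2,4) (3,6) (4,2) (4,6)

Derivation:
(1,4): no bracket -> illegal
(1,5): no bracket -> illegal
(1,6): flips 2 -> legal
(2,1): flips 1 -> legal
(2,3): flips 1 -> legal
(2,4): flips 1 -> legal
(2,6): no bracket -> illegal
(3,1): no bracket -> illegal
(3,5): no bracket -> illegal
(3,6): flips 1 -> legal
(4,1): no bracket -> illegal
(4,2): flips 1 -> legal
(4,6): flips 1 -> legal
(4,7): no bracket -> illegal
(5,5): no bracket -> illegal
(5,7): no bracket -> illegal
(6,5): no bracket -> illegal
(6,6): no bracket -> illegal
(6,7): no bracket -> illegal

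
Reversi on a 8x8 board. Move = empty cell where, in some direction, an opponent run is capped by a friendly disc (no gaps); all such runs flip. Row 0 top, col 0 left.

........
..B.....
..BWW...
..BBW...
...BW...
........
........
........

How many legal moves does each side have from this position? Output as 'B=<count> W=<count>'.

-- B to move --
(1,3): flips 1 -> legal
(1,4): flips 1 -> legal
(1,5): flips 1 -> legal
(2,5): flips 3 -> legal
(3,5): flips 1 -> legal
(4,5): flips 3 -> legal
(5,3): no bracket -> illegal
(5,4): no bracket -> illegal
(5,5): flips 1 -> legal
B mobility = 7
-- W to move --
(0,1): flips 1 -> legal
(0,2): no bracket -> illegal
(0,3): no bracket -> illegal
(1,1): flips 2 -> legal
(1,3): no bracket -> illegal
(2,1): flips 1 -> legal
(3,1): flips 2 -> legal
(4,1): flips 1 -> legal
(4,2): flips 2 -> legal
(5,2): flips 1 -> legal
(5,3): flips 2 -> legal
(5,4): no bracket -> illegal
W mobility = 8

Answer: B=7 W=8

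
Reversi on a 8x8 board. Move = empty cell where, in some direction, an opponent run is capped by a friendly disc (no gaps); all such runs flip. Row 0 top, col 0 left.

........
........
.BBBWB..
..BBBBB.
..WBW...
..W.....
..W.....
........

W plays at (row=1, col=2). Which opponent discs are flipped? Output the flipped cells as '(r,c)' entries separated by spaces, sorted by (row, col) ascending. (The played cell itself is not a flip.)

Dir NW: first cell '.' (not opp) -> no flip
Dir N: first cell '.' (not opp) -> no flip
Dir NE: first cell '.' (not opp) -> no flip
Dir W: first cell '.' (not opp) -> no flip
Dir E: first cell '.' (not opp) -> no flip
Dir SW: opp run (2,1), next='.' -> no flip
Dir S: opp run (2,2) (3,2) capped by W -> flip
Dir SE: opp run (2,3) (3,4), next='.' -> no flip

Answer: (2,2) (3,2)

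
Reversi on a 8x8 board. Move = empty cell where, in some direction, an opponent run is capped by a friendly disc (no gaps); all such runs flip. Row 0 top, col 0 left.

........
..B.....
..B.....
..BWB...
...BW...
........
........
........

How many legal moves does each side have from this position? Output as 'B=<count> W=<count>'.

-- B to move --
(2,3): flips 1 -> legal
(2,4): no bracket -> illegal
(3,5): no bracket -> illegal
(4,2): no bracket -> illegal
(4,5): flips 1 -> legal
(5,3): no bracket -> illegal
(5,4): flips 1 -> legal
(5,5): flips 2 -> legal
B mobility = 4
-- W to move --
(0,1): no bracket -> illegal
(0,2): no bracket -> illegal
(0,3): no bracket -> illegal
(1,1): flips 1 -> legal
(1,3): no bracket -> illegal
(2,1): no bracket -> illegal
(2,3): no bracket -> illegal
(2,4): flips 1 -> legal
(2,5): no bracket -> illegal
(3,1): flips 1 -> legal
(3,5): flips 1 -> legal
(4,1): no bracket -> illegal
(4,2): flips 1 -> legal
(4,5): no bracket -> illegal
(5,2): no bracket -> illegal
(5,3): flips 1 -> legal
(5,4): no bracket -> illegal
W mobility = 6

Answer: B=4 W=6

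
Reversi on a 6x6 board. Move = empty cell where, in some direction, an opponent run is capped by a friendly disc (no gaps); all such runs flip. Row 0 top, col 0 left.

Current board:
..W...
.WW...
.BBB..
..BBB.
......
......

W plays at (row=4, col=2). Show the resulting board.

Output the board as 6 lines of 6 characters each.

Place W at (4,2); scan 8 dirs for brackets.
Dir NW: first cell '.' (not opp) -> no flip
Dir N: opp run (3,2) (2,2) capped by W -> flip
Dir NE: opp run (3,3), next='.' -> no flip
Dir W: first cell '.' (not opp) -> no flip
Dir E: first cell '.' (not opp) -> no flip
Dir SW: first cell '.' (not opp) -> no flip
Dir S: first cell '.' (not opp) -> no flip
Dir SE: first cell '.' (not opp) -> no flip
All flips: (2,2) (3,2)

Answer: ..W...
.WW...
.BWB..
..WBB.
..W...
......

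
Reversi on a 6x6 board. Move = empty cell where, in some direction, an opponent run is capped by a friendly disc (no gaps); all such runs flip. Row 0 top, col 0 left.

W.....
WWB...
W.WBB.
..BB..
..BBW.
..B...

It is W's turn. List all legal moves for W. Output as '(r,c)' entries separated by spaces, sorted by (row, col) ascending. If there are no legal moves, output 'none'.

(0,1): no bracket -> illegal
(0,2): flips 1 -> legal
(0,3): no bracket -> illegal
(1,3): flips 1 -> legal
(1,4): no bracket -> illegal
(1,5): no bracket -> illegal
(2,1): no bracket -> illegal
(2,5): flips 2 -> legal
(3,1): no bracket -> illegal
(3,4): no bracket -> illegal
(3,5): no bracket -> illegal
(4,1): flips 2 -> legal
(5,1): no bracket -> illegal
(5,3): no bracket -> illegal
(5,4): no bracket -> illegal

Answer: (0,2) (1,3) (2,5) (4,1)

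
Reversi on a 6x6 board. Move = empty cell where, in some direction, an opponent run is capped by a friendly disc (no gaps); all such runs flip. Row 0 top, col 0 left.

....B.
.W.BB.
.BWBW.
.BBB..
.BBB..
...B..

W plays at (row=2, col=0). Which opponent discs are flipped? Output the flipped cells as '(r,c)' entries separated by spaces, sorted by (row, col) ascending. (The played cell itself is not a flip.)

Dir NW: edge -> no flip
Dir N: first cell '.' (not opp) -> no flip
Dir NE: first cell 'W' (not opp) -> no flip
Dir W: edge -> no flip
Dir E: opp run (2,1) capped by W -> flip
Dir SW: edge -> no flip
Dir S: first cell '.' (not opp) -> no flip
Dir SE: opp run (3,1) (4,2) (5,3), next=edge -> no flip

Answer: (2,1)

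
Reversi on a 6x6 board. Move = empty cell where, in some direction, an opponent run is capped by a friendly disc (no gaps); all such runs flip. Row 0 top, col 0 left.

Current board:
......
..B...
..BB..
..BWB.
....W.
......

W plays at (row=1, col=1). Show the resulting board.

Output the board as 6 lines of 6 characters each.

Answer: ......
.WB...
..WB..
..BWB.
....W.
......

Derivation:
Place W at (1,1); scan 8 dirs for brackets.
Dir NW: first cell '.' (not opp) -> no flip
Dir N: first cell '.' (not opp) -> no flip
Dir NE: first cell '.' (not opp) -> no flip
Dir W: first cell '.' (not opp) -> no flip
Dir E: opp run (1,2), next='.' -> no flip
Dir SW: first cell '.' (not opp) -> no flip
Dir S: first cell '.' (not opp) -> no flip
Dir SE: opp run (2,2) capped by W -> flip
All flips: (2,2)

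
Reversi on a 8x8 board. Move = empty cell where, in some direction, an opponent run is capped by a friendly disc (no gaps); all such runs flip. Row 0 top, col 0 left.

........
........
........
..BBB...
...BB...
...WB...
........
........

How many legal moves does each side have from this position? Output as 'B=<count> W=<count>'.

Answer: B=3 W=3

Derivation:
-- B to move --
(4,2): no bracket -> illegal
(5,2): flips 1 -> legal
(6,2): flips 1 -> legal
(6,3): flips 1 -> legal
(6,4): no bracket -> illegal
B mobility = 3
-- W to move --
(2,1): no bracket -> illegal
(2,2): no bracket -> illegal
(2,3): flips 2 -> legal
(2,4): no bracket -> illegal
(2,5): no bracket -> illegal
(3,1): no bracket -> illegal
(3,5): flips 1 -> legal
(4,1): no bracket -> illegal
(4,2): no bracket -> illegal
(4,5): no bracket -> illegal
(5,2): no bracket -> illegal
(5,5): flips 1 -> legal
(6,3): no bracket -> illegal
(6,4): no bracket -> illegal
(6,5): no bracket -> illegal
W mobility = 3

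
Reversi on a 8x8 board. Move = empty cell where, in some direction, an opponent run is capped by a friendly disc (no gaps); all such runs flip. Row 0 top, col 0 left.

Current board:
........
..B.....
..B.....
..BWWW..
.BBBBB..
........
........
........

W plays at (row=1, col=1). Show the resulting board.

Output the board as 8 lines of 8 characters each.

Place W at (1,1); scan 8 dirs for brackets.
Dir NW: first cell '.' (not opp) -> no flip
Dir N: first cell '.' (not opp) -> no flip
Dir NE: first cell '.' (not opp) -> no flip
Dir W: first cell '.' (not opp) -> no flip
Dir E: opp run (1,2), next='.' -> no flip
Dir SW: first cell '.' (not opp) -> no flip
Dir S: first cell '.' (not opp) -> no flip
Dir SE: opp run (2,2) capped by W -> flip
All flips: (2,2)

Answer: ........
.WB.....
..W.....
..BWWW..
.BBBBB..
........
........
........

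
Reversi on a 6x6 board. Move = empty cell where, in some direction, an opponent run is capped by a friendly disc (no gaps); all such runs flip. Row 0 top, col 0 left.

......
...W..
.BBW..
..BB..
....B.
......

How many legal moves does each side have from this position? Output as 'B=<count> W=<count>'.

-- B to move --
(0,2): no bracket -> illegal
(0,3): flips 2 -> legal
(0,4): flips 1 -> legal
(1,2): no bracket -> illegal
(1,4): flips 1 -> legal
(2,4): flips 1 -> legal
(3,4): no bracket -> illegal
B mobility = 4
-- W to move --
(1,0): no bracket -> illegal
(1,1): no bracket -> illegal
(1,2): no bracket -> illegal
(2,0): flips 2 -> legal
(2,4): no bracket -> illegal
(3,0): no bracket -> illegal
(3,1): flips 1 -> legal
(3,4): no bracket -> illegal
(3,5): no bracket -> illegal
(4,1): flips 1 -> legal
(4,2): no bracket -> illegal
(4,3): flips 1 -> legal
(4,5): no bracket -> illegal
(5,3): no bracket -> illegal
(5,4): no bracket -> illegal
(5,5): no bracket -> illegal
W mobility = 4

Answer: B=4 W=4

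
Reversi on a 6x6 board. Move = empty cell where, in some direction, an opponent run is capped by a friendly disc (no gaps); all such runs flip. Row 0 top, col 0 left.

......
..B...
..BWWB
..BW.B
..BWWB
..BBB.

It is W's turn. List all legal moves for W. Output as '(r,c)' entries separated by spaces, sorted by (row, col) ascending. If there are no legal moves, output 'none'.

(0,1): flips 1 -> legal
(0,2): no bracket -> illegal
(0,3): no bracket -> illegal
(1,1): flips 1 -> legal
(1,3): no bracket -> illegal
(1,4): no bracket -> illegal
(1,5): no bracket -> illegal
(2,1): flips 2 -> legal
(3,1): flips 1 -> legal
(3,4): no bracket -> illegal
(4,1): flips 2 -> legal
(5,1): flips 1 -> legal
(5,5): no bracket -> illegal

Answer: (0,1) (1,1) (2,1) (3,1) (4,1) (5,1)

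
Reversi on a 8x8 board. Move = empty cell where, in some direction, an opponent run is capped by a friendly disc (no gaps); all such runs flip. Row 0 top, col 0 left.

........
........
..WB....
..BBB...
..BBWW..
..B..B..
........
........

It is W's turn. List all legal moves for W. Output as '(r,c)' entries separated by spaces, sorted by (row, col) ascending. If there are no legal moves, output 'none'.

(1,2): flips 2 -> legal
(1,3): no bracket -> illegal
(1,4): no bracket -> illegal
(2,1): no bracket -> illegal
(2,4): flips 2 -> legal
(2,5): no bracket -> illegal
(3,1): no bracket -> illegal
(3,5): no bracket -> illegal
(4,1): flips 2 -> legal
(4,6): no bracket -> illegal
(5,1): no bracket -> illegal
(5,3): no bracket -> illegal
(5,4): no bracket -> illegal
(5,6): no bracket -> illegal
(6,1): no bracket -> illegal
(6,2): flips 3 -> legal
(6,3): no bracket -> illegal
(6,4): no bracket -> illegal
(6,5): flips 1 -> legal
(6,6): flips 1 -> legal

Answer: (1,2) (2,4) (4,1) (6,2) (6,5) (6,6)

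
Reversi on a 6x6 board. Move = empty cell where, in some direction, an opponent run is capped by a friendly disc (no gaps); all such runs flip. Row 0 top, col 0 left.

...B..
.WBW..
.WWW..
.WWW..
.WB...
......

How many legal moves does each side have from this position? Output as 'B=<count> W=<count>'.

Answer: B=8 W=6

Derivation:
-- B to move --
(0,0): no bracket -> illegal
(0,1): no bracket -> illegal
(0,2): no bracket -> illegal
(0,4): no bracket -> illegal
(1,0): flips 1 -> legal
(1,4): flips 1 -> legal
(2,0): flips 1 -> legal
(2,4): flips 1 -> legal
(3,0): flips 1 -> legal
(3,4): flips 1 -> legal
(4,0): flips 1 -> legal
(4,3): flips 3 -> legal
(4,4): no bracket -> illegal
(5,0): no bracket -> illegal
(5,1): no bracket -> illegal
(5,2): no bracket -> illegal
B mobility = 8
-- W to move --
(0,1): flips 1 -> legal
(0,2): flips 1 -> legal
(0,4): no bracket -> illegal
(1,4): no bracket -> illegal
(4,3): flips 1 -> legal
(5,1): flips 1 -> legal
(5,2): flips 1 -> legal
(5,3): flips 1 -> legal
W mobility = 6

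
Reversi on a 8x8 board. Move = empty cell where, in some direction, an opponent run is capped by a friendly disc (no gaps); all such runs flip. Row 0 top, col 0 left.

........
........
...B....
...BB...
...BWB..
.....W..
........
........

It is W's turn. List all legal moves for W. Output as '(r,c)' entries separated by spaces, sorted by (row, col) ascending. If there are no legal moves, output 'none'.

Answer: (2,2) (2,4) (3,5) (4,2) (4,6)

Derivation:
(1,2): no bracket -> illegal
(1,3): no bracket -> illegal
(1,4): no bracket -> illegal
(2,2): flips 1 -> legal
(2,4): flips 1 -> legal
(2,5): no bracket -> illegal
(3,2): no bracket -> illegal
(3,5): flips 1 -> legal
(3,6): no bracket -> illegal
(4,2): flips 1 -> legal
(4,6): flips 1 -> legal
(5,2): no bracket -> illegal
(5,3): no bracket -> illegal
(5,4): no bracket -> illegal
(5,6): no bracket -> illegal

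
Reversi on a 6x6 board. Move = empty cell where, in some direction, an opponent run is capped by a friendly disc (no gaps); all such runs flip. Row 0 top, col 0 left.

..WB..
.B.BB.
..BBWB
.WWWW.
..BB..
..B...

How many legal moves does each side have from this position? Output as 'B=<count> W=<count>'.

Answer: B=9 W=9

Derivation:
-- B to move --
(0,1): flips 1 -> legal
(1,2): no bracket -> illegal
(1,5): flips 2 -> legal
(2,0): flips 1 -> legal
(2,1): flips 1 -> legal
(3,0): no bracket -> illegal
(3,5): flips 1 -> legal
(4,0): flips 1 -> legal
(4,1): flips 1 -> legal
(4,4): flips 3 -> legal
(4,5): flips 1 -> legal
B mobility = 9
-- W to move --
(0,0): flips 2 -> legal
(0,1): no bracket -> illegal
(0,4): flips 4 -> legal
(0,5): flips 2 -> legal
(1,0): no bracket -> illegal
(1,2): flips 2 -> legal
(1,5): no bracket -> illegal
(2,0): flips 1 -> legal
(2,1): flips 2 -> legal
(3,5): no bracket -> illegal
(4,1): no bracket -> illegal
(4,4): no bracket -> illegal
(5,1): flips 1 -> legal
(5,3): flips 2 -> legal
(5,4): flips 1 -> legal
W mobility = 9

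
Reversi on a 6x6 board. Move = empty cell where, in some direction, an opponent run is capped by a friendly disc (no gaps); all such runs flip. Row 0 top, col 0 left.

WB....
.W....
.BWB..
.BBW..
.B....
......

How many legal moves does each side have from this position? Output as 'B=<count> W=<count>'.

-- B to move --
(0,2): no bracket -> illegal
(1,0): no bracket -> illegal
(1,2): flips 1 -> legal
(1,3): flips 1 -> legal
(2,0): no bracket -> illegal
(2,4): no bracket -> illegal
(3,4): flips 1 -> legal
(4,2): no bracket -> illegal
(4,3): flips 1 -> legal
(4,4): no bracket -> illegal
B mobility = 4
-- W to move --
(0,2): flips 1 -> legal
(1,0): no bracket -> illegal
(1,2): no bracket -> illegal
(1,3): flips 1 -> legal
(1,4): no bracket -> illegal
(2,0): flips 1 -> legal
(2,4): flips 1 -> legal
(3,0): flips 2 -> legal
(3,4): no bracket -> illegal
(4,0): flips 1 -> legal
(4,2): flips 1 -> legal
(4,3): no bracket -> illegal
(5,0): no bracket -> illegal
(5,1): flips 3 -> legal
(5,2): no bracket -> illegal
W mobility = 8

Answer: B=4 W=8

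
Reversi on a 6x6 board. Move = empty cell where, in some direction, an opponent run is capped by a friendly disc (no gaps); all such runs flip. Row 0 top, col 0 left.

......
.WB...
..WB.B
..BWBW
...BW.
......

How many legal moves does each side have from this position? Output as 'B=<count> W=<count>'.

Answer: B=4 W=7

Derivation:
-- B to move --
(0,0): no bracket -> illegal
(0,1): no bracket -> illegal
(0,2): no bracket -> illegal
(1,0): flips 1 -> legal
(1,3): no bracket -> illegal
(2,0): no bracket -> illegal
(2,1): flips 1 -> legal
(2,4): no bracket -> illegal
(3,1): no bracket -> illegal
(4,2): no bracket -> illegal
(4,5): flips 2 -> legal
(5,3): no bracket -> illegal
(5,4): flips 1 -> legal
(5,5): no bracket -> illegal
B mobility = 4
-- W to move --
(0,1): no bracket -> illegal
(0,2): flips 1 -> legal
(0,3): no bracket -> illegal
(1,3): flips 2 -> legal
(1,4): no bracket -> illegal
(1,5): flips 1 -> legal
(2,1): no bracket -> illegal
(2,4): flips 2 -> legal
(3,1): flips 1 -> legal
(4,1): no bracket -> illegal
(4,2): flips 2 -> legal
(4,5): no bracket -> illegal
(5,2): no bracket -> illegal
(5,3): flips 1 -> legal
(5,4): no bracket -> illegal
W mobility = 7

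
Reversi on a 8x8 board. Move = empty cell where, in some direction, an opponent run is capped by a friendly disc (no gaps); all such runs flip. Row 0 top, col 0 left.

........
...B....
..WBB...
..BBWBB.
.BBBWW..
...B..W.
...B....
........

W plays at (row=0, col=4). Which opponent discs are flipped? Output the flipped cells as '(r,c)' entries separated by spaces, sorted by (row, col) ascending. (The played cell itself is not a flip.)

Dir NW: edge -> no flip
Dir N: edge -> no flip
Dir NE: edge -> no flip
Dir W: first cell '.' (not opp) -> no flip
Dir E: first cell '.' (not opp) -> no flip
Dir SW: opp run (1,3) capped by W -> flip
Dir S: first cell '.' (not opp) -> no flip
Dir SE: first cell '.' (not opp) -> no flip

Answer: (1,3)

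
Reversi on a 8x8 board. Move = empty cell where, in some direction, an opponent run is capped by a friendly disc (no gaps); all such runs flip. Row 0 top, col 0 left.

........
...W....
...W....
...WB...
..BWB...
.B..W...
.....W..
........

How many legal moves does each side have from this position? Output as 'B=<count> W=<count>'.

-- B to move --
(0,2): no bracket -> illegal
(0,3): no bracket -> illegal
(0,4): no bracket -> illegal
(1,2): flips 1 -> legal
(1,4): no bracket -> illegal
(2,2): flips 1 -> legal
(2,4): flips 1 -> legal
(3,2): flips 1 -> legal
(4,5): no bracket -> illegal
(5,2): flips 1 -> legal
(5,3): no bracket -> illegal
(5,5): no bracket -> illegal
(5,6): no bracket -> illegal
(6,3): no bracket -> illegal
(6,4): flips 1 -> legal
(6,6): no bracket -> illegal
(7,4): no bracket -> illegal
(7,5): no bracket -> illegal
(7,6): no bracket -> illegal
B mobility = 6
-- W to move --
(2,4): flips 2 -> legal
(2,5): flips 1 -> legal
(3,1): no bracket -> illegal
(3,2): no bracket -> illegal
(3,5): flips 1 -> legal
(4,0): no bracket -> illegal
(4,1): flips 1 -> legal
(4,5): flips 2 -> legal
(5,0): no bracket -> illegal
(5,2): no bracket -> illegal
(5,3): no bracket -> illegal
(5,5): flips 1 -> legal
(6,0): flips 2 -> legal
(6,1): no bracket -> illegal
(6,2): no bracket -> illegal
W mobility = 7

Answer: B=6 W=7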